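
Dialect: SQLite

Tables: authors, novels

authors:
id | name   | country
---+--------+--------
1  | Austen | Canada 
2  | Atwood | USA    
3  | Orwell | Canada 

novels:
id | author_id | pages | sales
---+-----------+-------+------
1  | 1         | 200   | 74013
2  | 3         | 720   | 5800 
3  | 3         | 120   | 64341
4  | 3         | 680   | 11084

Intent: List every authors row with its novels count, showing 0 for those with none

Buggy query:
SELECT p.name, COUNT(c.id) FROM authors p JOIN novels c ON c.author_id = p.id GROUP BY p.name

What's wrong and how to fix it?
Bug: INNER JOIN drops authors rows that have no matching novels rows

Fix: Switch to LEFT JOIN to retain unmatched parent rows

Corrected query:
SELECT p.name, COUNT(c.id) FROM authors p LEFT JOIN novels c ON c.author_id = p.id GROUP BY p.name

Result:
name   | COUNT(c.id)
-------+------------
Atwood | 0          
Austen | 1          
Orwell | 3          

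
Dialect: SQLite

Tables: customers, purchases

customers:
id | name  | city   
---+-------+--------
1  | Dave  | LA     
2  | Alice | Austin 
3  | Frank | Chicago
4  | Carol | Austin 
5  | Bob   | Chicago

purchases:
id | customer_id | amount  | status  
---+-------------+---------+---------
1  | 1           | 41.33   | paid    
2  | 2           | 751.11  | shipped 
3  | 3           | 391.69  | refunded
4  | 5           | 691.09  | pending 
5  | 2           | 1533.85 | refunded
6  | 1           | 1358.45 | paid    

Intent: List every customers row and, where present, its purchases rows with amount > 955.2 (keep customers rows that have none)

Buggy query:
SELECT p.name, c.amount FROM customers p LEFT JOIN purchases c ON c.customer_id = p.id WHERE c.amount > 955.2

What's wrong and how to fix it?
Bug: Filtering c.amount in WHERE discards the NULL rows produced by LEFT JOIN, turning it into an inner join

Fix: Move the right-table condition into the ON clause so unmatched parents are kept

Corrected query:
SELECT p.name, c.amount FROM customers p LEFT JOIN purchases c ON c.customer_id = p.id AND c.amount > 955.2

Result:
name  | amount 
------+--------
Dave  | 1358.45
Alice | 1533.85
Frank | NULL   
Carol | NULL   
Bob   | NULL   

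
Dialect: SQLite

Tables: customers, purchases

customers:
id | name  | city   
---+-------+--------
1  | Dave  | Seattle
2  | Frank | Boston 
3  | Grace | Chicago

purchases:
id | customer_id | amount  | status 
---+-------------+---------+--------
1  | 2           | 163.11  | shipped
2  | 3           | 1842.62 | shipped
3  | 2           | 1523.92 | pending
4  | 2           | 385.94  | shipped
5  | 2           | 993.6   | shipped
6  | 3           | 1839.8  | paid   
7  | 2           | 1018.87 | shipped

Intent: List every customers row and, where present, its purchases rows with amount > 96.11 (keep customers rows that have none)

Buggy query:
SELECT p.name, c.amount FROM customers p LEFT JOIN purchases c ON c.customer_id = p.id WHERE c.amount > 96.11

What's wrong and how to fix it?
Bug: A WHERE condition on the right-hand table after LEFT JOIN drops unmatched parents

Fix: Put 'c.amount > 96.11' in the JOIN's ON clause instead of WHERE

Corrected query:
SELECT p.name, c.amount FROM customers p LEFT JOIN purchases c ON c.customer_id = p.id AND c.amount > 96.11

Result:
name  | amount 
------+--------
Dave  | NULL   
Frank | 163.11 
Frank | 385.94 
Frank | 993.6  
Frank | 1018.87
Frank | 1523.92
Grace | 1839.8 
Grace | 1842.62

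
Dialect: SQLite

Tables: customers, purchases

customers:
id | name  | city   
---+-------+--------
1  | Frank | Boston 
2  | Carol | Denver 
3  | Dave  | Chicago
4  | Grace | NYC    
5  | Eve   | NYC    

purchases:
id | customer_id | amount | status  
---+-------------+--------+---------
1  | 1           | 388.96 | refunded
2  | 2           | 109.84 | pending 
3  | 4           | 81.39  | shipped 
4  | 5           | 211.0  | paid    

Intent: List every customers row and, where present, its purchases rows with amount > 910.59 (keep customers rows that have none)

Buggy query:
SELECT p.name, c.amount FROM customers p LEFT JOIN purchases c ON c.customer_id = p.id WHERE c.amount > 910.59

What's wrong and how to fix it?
Bug: A WHERE condition on the right-hand table after LEFT JOIN drops unmatched parents

Fix: Move the right-table condition into the ON clause so unmatched parents are kept

Corrected query:
SELECT p.name, c.amount FROM customers p LEFT JOIN purchases c ON c.customer_id = p.id AND c.amount > 910.59

Result:
name  | amount
------+-------
Frank | NULL  
Carol | NULL  
Dave  | NULL  
Grace | NULL  
Eve   | NULL  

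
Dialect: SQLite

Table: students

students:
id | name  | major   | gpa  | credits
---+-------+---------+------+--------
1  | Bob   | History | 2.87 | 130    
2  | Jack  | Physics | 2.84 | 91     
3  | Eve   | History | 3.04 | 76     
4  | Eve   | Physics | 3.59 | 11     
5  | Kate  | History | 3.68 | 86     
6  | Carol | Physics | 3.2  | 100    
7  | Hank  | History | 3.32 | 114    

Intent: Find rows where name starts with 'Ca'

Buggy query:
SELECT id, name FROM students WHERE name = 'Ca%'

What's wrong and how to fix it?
Bug: Wildcards only work with LIKE; '=' treats '%' as a literal character

Fix: Replace '=' with LIKE so 'Ca%' is treated as a pattern

Corrected query:
SELECT id, name FROM students WHERE name LIKE 'Ca%'

Result:
id | name 
---+------
6  | Carol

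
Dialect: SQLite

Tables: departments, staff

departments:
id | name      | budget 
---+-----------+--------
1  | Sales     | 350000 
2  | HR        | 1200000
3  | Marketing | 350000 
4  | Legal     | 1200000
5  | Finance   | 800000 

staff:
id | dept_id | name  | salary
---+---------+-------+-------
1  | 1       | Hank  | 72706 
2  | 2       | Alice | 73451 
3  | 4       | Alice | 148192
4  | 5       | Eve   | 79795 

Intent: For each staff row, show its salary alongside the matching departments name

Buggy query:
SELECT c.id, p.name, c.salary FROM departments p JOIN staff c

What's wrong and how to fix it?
Bug: Missing join condition: each staff row is matched to all departments rows instead of just its own

Fix: Add ON c.dept_id = p.id to the JOIN

Corrected query:
SELECT c.id, p.name, c.salary FROM departments p JOIN staff c ON c.dept_id = p.id

Result:
id | name    | salary
---+---------+-------
1  | Sales   | 72706 
2  | HR      | 73451 
3  | Legal   | 148192
4  | Finance | 79795 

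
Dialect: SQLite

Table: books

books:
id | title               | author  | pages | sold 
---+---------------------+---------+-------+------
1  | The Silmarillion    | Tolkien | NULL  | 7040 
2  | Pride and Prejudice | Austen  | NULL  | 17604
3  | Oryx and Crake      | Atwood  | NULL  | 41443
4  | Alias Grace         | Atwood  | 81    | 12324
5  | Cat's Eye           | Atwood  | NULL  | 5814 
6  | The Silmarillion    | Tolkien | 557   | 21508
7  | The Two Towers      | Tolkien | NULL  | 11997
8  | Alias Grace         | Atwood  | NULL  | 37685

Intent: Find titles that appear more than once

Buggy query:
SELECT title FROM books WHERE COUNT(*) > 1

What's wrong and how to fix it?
Bug: WHERE can't reference COUNT(*); aggregates are computed after WHERE

Fix: GROUP BY title, then filter groups with HAVING COUNT(*) > 1

Corrected query:
SELECT title FROM books GROUP BY title HAVING COUNT(*) > 1

Result:
title           
----------------
Alias Grace     
The Silmarillion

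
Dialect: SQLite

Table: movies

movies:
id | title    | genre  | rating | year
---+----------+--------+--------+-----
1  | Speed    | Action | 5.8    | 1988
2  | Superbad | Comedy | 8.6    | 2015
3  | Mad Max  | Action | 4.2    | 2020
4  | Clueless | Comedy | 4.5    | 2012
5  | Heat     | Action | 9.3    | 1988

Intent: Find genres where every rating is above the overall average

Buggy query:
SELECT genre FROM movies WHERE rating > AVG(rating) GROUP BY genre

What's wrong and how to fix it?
Bug: AVG() is an aggregate; it can't sit directly in WHERE

Fix: Use a subquery for AVG and a HAVING MIN(...) filter so the condition holds for every row in the group

Corrected query:
SELECT genre FROM movies GROUP BY genre HAVING MIN(rating) > (SELECT AVG(rating) FROM movies)

Result:
(no rows)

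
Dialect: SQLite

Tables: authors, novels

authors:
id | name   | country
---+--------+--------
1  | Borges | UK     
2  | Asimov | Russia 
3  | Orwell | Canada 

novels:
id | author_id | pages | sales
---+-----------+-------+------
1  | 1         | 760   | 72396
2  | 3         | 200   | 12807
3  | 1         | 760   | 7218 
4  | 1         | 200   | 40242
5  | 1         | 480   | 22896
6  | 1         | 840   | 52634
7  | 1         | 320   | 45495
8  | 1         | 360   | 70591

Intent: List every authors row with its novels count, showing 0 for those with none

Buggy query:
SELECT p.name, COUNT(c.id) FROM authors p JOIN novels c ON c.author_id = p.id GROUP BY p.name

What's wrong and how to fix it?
Bug: INNER JOIN drops authors rows that have no matching novels rows

Fix: Switch to LEFT JOIN to retain unmatched parent rows

Corrected query:
SELECT p.name, COUNT(c.id) FROM authors p LEFT JOIN novels c ON c.author_id = p.id GROUP BY p.name

Result:
name   | COUNT(c.id)
-------+------------
Asimov | 0          
Borges | 7          
Orwell | 1          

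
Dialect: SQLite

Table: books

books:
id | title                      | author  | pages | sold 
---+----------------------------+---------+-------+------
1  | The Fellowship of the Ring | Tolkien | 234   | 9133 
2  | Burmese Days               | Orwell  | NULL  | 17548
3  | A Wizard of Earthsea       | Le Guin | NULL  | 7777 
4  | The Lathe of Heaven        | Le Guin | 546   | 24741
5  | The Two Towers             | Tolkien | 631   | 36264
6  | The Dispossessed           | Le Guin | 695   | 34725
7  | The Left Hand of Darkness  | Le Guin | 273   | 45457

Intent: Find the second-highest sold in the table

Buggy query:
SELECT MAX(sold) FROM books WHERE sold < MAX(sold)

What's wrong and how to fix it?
Bug: MAX(sold) on the right of the comparison is an aggregate-in-WHERE error

Fix: Put the inner MAX in a scalar subquery

Corrected query:
SELECT MAX(sold) FROM books WHERE sold < (SELECT MAX(sold) FROM books)

Result:
MAX(sold)
---------
36264    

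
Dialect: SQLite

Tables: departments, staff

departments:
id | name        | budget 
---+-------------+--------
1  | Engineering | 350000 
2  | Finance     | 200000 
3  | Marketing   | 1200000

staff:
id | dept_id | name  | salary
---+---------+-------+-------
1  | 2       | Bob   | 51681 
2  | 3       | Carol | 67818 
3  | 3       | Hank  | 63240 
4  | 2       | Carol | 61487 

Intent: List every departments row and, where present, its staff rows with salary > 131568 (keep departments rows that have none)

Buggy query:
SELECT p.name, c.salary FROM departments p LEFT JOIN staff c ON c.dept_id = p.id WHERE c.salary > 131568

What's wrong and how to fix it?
Bug: A WHERE condition on the right-hand table after LEFT JOIN drops unmatched parents

Fix: Move the right-table condition into the ON clause so unmatched parents are kept

Corrected query:
SELECT p.name, c.salary FROM departments p LEFT JOIN staff c ON c.dept_id = p.id AND c.salary > 131568

Result:
name        | salary
------------+-------
Engineering | NULL  
Finance     | NULL  
Marketing   | NULL  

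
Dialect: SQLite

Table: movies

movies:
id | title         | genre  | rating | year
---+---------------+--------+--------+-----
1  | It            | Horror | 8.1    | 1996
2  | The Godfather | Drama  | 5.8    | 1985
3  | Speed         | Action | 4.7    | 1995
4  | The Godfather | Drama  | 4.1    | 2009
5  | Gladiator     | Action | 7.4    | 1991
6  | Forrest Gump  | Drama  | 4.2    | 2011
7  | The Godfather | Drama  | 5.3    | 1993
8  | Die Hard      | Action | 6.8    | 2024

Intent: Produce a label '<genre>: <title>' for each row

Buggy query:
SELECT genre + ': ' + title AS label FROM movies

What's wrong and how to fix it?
Bug: SQLite uses || for string concatenation; + coerces text to numbers (yielding 0)

Fix: Use the || operator for string concatenation

Corrected query:
SELECT genre || ': ' || title AS label FROM movies

Result:
label               
--------------------
Horror: It          
Drama: The Godfather
Action: Speed       
Drama: The Godfather
Action: Gladiator   
Drama: Forrest Gump 
Drama: The Godfather
Action: Die Hard    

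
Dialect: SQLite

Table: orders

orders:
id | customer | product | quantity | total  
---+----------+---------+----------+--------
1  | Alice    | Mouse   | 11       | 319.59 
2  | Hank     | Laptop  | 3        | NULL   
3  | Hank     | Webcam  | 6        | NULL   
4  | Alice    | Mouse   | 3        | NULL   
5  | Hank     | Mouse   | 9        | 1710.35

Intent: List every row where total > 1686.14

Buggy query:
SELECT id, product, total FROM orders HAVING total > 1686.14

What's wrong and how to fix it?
Bug: This is a non-aggregate query (no GROUP BY, no aggregates), so in SQLite the HAVING clause is invalid here; a row-level condition belongs in WHERE

Fix: Use WHERE for row-level filtering

Corrected query:
SELECT id, product, total FROM orders WHERE total > 1686.14

Result:
id | product | total  
---+---------+--------
5  | Mouse   | 1710.35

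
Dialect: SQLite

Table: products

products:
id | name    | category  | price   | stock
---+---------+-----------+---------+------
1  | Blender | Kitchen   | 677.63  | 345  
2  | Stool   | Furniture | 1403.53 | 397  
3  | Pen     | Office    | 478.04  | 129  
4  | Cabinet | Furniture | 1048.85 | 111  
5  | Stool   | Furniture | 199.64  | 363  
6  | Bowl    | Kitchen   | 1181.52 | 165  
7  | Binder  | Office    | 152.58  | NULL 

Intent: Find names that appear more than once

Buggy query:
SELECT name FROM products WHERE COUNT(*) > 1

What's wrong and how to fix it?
Bug: COUNT(*) is an aggregate and cannot be used in WHERE

Fix: Group first, then use HAVING for the count condition

Corrected query:
SELECT name FROM products GROUP BY name HAVING COUNT(*) > 1

Result:
name 
-----
Stool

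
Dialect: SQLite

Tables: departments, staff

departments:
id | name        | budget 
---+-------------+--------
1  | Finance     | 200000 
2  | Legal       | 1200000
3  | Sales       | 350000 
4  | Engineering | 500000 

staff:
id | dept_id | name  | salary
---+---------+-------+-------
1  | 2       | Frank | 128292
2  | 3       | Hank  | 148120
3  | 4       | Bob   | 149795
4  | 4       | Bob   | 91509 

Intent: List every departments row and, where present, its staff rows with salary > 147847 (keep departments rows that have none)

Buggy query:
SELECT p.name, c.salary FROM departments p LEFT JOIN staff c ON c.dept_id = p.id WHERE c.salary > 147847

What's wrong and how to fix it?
Bug: Filtering c.salary in WHERE discards the NULL rows produced by LEFT JOIN, turning it into an inner join

Fix: Move the right-table condition into the ON clause so unmatched parents are kept

Corrected query:
SELECT p.name, c.salary FROM departments p LEFT JOIN staff c ON c.dept_id = p.id AND c.salary > 147847

Result:
name        | salary
------------+-------
Finance     | NULL  
Legal       | NULL  
Sales       | 148120
Engineering | 149795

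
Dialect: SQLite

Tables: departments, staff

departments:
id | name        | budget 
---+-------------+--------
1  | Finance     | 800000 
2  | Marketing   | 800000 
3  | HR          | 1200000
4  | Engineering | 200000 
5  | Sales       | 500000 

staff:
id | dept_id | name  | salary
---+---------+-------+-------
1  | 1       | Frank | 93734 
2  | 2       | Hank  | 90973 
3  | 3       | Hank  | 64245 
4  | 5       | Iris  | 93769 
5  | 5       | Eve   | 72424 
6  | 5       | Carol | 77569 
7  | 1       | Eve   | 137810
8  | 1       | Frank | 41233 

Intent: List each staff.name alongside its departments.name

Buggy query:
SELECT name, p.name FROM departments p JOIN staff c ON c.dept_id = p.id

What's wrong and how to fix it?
Bug: 'name' exists in both joined tables, so the database can't tell which one is meant

Fix: Qualify the column with its table alias (c.name)

Corrected query:
SELECT c.name, p.name FROM departments p JOIN staff c ON c.dept_id = p.id

Result:
name  | name     
------+----------
Frank | Finance  
Hank  | Marketing
Hank  | HR       
Iris  | Sales    
Eve   | Sales    
Carol | Sales    
Eve   | Finance  
Frank | Finance  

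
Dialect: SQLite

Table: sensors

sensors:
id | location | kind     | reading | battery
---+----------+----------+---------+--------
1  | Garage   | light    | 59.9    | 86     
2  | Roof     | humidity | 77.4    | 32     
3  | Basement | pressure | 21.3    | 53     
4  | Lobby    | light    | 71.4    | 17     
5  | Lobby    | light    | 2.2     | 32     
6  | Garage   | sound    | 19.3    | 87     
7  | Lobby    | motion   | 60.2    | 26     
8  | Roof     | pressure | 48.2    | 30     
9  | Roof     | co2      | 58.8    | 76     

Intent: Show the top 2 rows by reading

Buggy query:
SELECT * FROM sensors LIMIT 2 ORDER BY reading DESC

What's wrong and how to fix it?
Bug: ORDER BY cannot follow LIMIT; LIMIT is the final clause

Fix: Sort with ORDER BY, then apply LIMIT

Corrected query:
SELECT * FROM sensors ORDER BY reading DESC LIMIT 2

Result:
id | location | kind     | reading | battery
---+----------+----------+---------+--------
2  | Roof     | humidity | 77.4    | 32     
4  | Lobby    | light    | 71.4    | 17     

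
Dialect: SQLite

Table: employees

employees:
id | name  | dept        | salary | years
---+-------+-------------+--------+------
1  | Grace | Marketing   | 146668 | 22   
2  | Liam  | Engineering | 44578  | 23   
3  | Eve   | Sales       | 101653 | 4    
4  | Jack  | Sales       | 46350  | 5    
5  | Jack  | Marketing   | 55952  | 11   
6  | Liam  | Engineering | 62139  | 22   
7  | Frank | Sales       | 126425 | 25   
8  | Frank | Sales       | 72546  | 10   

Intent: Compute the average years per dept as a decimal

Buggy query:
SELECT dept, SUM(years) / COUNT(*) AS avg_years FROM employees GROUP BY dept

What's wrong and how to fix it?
Bug: Both operands are integers, so '/' performs integer division and truncates

Fix: Multiply by 1.0 (or CAST to REAL) to force floating-point division

Corrected query:
SELECT dept, SUM(years) * 1.0 / COUNT(*) AS avg_years FROM employees GROUP BY dept

Result:
dept        | avg_years
------------+----------
Engineering | 22.5     
Marketing   | 16.5     
Sales       | 11       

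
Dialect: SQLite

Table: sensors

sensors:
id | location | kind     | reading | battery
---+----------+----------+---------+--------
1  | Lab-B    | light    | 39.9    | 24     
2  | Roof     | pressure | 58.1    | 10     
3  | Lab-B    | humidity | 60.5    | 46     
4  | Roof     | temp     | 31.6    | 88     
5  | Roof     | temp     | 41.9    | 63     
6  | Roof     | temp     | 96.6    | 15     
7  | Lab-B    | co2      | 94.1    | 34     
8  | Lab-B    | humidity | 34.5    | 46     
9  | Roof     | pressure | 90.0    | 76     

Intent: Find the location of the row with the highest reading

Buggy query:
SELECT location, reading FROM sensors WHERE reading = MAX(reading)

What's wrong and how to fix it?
Bug: WHERE is evaluated per row; an aggregate over the whole table isn't defined there

Fix: Use a subquery: WHERE reading = (SELECT MAX(reading) FROM sensors)

Corrected query:
SELECT location, reading FROM sensors WHERE reading = (SELECT MAX(reading) FROM sensors)

Result:
location | reading
---------+--------
Roof     | 96.6   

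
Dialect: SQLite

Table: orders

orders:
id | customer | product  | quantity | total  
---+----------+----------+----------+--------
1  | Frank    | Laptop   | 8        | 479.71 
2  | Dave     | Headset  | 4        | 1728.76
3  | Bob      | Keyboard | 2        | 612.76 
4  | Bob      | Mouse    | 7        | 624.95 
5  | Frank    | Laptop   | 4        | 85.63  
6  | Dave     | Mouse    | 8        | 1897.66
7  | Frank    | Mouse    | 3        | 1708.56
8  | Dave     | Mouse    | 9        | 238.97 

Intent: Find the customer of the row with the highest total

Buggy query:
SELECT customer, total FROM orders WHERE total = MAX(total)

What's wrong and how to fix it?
Bug: MAX(total) is an aggregate and cannot be used directly in WHERE

Fix: Wrap MAX in a scalar subquery so WHERE compares against a single value

Corrected query:
SELECT customer, total FROM orders WHERE total = (SELECT MAX(total) FROM orders)

Result:
customer | total  
---------+--------
Dave     | 1897.66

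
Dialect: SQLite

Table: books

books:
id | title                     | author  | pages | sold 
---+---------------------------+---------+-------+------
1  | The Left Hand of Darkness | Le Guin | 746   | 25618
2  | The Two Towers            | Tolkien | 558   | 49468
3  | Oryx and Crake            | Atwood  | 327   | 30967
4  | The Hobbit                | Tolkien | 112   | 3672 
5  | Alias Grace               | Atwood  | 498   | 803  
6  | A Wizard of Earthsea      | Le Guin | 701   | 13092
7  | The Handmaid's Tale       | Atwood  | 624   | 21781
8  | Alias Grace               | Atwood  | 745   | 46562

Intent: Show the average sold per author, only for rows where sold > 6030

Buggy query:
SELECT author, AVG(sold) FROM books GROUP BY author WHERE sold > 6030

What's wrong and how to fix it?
Bug: WHERE cannot follow GROUP BY

Fix: Place WHERE between FROM and GROUP BY

Corrected query:
SELECT author, AVG(sold) FROM books WHERE sold > 6030 GROUP BY author

Result:
author  | AVG(sold)   
--------+-------------
Atwood  | 33103.333333
Le Guin | 19355       
Tolkien | 49468       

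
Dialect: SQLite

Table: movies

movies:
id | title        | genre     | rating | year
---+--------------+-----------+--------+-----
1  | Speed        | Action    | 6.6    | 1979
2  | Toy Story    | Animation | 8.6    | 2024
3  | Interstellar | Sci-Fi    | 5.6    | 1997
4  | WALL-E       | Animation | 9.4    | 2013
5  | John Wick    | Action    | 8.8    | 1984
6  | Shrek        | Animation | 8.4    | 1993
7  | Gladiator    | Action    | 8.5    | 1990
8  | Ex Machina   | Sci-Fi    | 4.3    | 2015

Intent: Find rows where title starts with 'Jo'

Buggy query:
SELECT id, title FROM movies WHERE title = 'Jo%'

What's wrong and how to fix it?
Bug: Wildcards only work with LIKE; '=' treats '%' as a literal character

Fix: Replace '=' with LIKE so 'Jo%' is treated as a pattern

Corrected query:
SELECT id, title FROM movies WHERE title LIKE 'Jo%'

Result:
id | title    
---+----------
5  | John Wick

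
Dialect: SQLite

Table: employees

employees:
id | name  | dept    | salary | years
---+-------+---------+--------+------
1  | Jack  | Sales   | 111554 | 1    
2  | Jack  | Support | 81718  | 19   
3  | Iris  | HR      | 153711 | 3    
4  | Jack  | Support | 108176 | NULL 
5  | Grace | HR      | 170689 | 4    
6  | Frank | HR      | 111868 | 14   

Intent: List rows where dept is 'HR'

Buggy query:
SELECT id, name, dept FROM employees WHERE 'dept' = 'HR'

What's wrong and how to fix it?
Bug: 'dept' in single quotes is a string literal, not the column; the comparison is literal-vs-literal and never true

Fix: Reference the column as dept without single quotes

Corrected query:
SELECT id, name, dept FROM employees WHERE dept = 'HR'

Result:
id | name  | dept
---+-------+-----
3  | Iris  | HR  
5  | Grace | HR  
6  | Frank | HR  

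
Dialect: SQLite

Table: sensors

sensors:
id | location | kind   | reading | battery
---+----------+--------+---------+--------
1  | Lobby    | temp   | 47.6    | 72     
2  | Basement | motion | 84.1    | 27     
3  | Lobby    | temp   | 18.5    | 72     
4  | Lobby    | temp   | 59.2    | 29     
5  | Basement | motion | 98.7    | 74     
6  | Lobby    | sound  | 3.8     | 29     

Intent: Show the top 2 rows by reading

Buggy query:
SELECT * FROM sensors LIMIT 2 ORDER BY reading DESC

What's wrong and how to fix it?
Bug: ORDER BY cannot follow LIMIT; LIMIT is the final clause

Fix: Swap the clauses: ORDER BY first, then LIMIT

Corrected query:
SELECT * FROM sensors ORDER BY reading DESC LIMIT 2

Result:
id | location | kind   | reading | battery
---+----------+--------+---------+--------
5  | Basement | motion | 98.7    | 74     
2  | Basement | motion | 84.1    | 27     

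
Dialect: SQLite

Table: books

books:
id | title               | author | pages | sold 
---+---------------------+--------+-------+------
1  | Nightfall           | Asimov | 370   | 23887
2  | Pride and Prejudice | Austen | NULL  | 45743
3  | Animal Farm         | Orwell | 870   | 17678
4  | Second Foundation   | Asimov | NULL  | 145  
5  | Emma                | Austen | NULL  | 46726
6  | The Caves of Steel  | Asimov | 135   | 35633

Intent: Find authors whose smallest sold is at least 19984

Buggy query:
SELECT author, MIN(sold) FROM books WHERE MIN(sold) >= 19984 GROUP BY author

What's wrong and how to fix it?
Bug: Aggregates like MIN are computed per group after WHERE runs

Fix: Replace WHERE with HAVING after the GROUP BY

Corrected query:
SELECT author, MIN(sold) FROM books GROUP BY author HAVING MIN(sold) >= 19984

Result:
author | MIN(sold)
-------+----------
Austen | 45743    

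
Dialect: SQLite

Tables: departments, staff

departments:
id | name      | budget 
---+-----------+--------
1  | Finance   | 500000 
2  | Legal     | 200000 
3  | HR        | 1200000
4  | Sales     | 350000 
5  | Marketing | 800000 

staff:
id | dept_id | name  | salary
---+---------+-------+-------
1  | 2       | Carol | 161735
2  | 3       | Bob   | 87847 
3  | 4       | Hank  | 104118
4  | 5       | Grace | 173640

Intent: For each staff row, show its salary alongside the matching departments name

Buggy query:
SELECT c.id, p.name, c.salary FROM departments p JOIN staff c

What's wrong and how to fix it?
Bug: JOIN with no ON clause produces a cartesian product; every staff row pairs with every departments row

Fix: Specify the join condition linking the foreign key to the parent id

Corrected query:
SELECT c.id, p.name, c.salary FROM departments p JOIN staff c ON c.dept_id = p.id

Result:
id | name      | salary
---+-----------+-------
1  | Legal     | 161735
2  | HR        | 87847 
3  | Sales     | 104118
4  | Marketing | 173640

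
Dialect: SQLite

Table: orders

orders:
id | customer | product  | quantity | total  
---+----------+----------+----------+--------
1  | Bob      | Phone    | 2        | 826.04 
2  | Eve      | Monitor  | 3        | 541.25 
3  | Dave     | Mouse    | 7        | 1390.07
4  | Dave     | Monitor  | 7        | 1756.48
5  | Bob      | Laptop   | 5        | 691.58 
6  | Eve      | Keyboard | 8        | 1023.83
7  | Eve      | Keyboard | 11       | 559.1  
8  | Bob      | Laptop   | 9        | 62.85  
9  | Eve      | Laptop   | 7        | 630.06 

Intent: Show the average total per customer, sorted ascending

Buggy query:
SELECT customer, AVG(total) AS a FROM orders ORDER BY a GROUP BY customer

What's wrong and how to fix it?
Bug: ORDER BY appears before GROUP BY; SQL clause order requires GROUP BY first

Fix: Move ORDER BY to the end, after GROUP BY

Corrected query:
SELECT customer, AVG(total) AS a FROM orders GROUP BY customer ORDER BY a

Result:
customer | a         
---------+-----------
Bob      | 526.823333
Eve      | 688.56    
Dave     | 1573.275  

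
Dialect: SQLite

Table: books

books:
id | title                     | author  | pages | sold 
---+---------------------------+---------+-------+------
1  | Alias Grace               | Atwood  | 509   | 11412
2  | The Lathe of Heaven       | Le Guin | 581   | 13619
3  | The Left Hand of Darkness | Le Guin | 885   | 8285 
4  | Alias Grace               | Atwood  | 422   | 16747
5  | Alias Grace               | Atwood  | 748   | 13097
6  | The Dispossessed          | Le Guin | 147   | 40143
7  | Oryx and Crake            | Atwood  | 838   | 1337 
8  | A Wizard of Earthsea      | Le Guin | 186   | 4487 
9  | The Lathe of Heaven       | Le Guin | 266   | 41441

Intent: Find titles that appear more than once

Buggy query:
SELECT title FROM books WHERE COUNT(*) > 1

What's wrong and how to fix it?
Bug: WHERE can't reference COUNT(*); aggregates are computed after WHERE

Fix: GROUP BY title, then filter groups with HAVING COUNT(*) > 1

Corrected query:
SELECT title FROM books GROUP BY title HAVING COUNT(*) > 1

Result:
title              
-------------------
Alias Grace        
The Lathe of Heaven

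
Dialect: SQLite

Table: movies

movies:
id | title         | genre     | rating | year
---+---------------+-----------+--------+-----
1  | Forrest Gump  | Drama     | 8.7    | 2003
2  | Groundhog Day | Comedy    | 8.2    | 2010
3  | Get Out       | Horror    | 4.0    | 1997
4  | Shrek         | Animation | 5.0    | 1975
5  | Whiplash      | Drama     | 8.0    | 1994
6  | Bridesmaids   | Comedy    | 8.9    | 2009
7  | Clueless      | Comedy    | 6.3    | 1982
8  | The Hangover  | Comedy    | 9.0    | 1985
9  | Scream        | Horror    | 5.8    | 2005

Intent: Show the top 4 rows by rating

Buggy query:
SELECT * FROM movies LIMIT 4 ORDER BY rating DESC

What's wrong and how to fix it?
Bug: LIMIT must come after ORDER BY

Fix: Sort with ORDER BY, then apply LIMIT

Corrected query:
SELECT * FROM movies ORDER BY rating DESC LIMIT 4

Result:
id | title         | genre  | rating | year
---+---------------+--------+--------+-----
8  | The Hangover  | Comedy | 9      | 1985
6  | Bridesmaids   | Comedy | 8.9    | 2009
1  | Forrest Gump  | Drama  | 8.7    | 2003
2  | Groundhog Day | Comedy | 8.2    | 2010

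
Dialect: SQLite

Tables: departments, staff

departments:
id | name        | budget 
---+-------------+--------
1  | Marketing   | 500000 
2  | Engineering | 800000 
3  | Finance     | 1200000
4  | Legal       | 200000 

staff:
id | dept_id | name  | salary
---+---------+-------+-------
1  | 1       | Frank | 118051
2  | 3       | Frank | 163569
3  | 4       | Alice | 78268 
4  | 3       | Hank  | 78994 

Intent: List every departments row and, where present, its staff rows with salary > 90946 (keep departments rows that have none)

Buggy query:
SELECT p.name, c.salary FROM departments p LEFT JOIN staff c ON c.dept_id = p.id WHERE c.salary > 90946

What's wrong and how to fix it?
Bug: Filtering c.salary in WHERE discards the NULL rows produced by LEFT JOIN, turning it into an inner join

Fix: Move the right-table condition into the ON clause so unmatched parents are kept

Corrected query:
SELECT p.name, c.salary FROM departments p LEFT JOIN staff c ON c.dept_id = p.id AND c.salary > 90946

Result:
name        | salary
------------+-------
Marketing   | 118051
Engineering | NULL  
Finance     | 163569
Legal       | NULL  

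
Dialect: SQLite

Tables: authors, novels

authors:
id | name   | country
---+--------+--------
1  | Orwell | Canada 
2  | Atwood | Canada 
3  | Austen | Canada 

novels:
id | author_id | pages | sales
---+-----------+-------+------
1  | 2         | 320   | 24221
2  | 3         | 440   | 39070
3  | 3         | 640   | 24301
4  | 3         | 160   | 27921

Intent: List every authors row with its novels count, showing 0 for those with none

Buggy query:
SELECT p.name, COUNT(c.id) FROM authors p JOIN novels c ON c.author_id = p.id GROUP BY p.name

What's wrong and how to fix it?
Bug: An inner join excludes parents with zero children

Fix: Switch to LEFT JOIN to retain unmatched parent rows

Corrected query:
SELECT p.name, COUNT(c.id) FROM authors p LEFT JOIN novels c ON c.author_id = p.id GROUP BY p.name

Result:
name   | COUNT(c.id)
-------+------------
Atwood | 1          
Austen | 3          
Orwell | 0          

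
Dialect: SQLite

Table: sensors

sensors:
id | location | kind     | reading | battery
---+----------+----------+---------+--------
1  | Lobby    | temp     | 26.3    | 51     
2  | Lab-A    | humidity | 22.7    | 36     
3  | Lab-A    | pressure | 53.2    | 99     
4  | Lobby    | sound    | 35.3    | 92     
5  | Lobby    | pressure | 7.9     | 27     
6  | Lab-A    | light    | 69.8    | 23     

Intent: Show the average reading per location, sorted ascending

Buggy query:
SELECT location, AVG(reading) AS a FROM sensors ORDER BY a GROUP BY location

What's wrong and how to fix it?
Bug: GROUP BY must precede ORDER BY

Fix: Move ORDER BY to the end, after GROUP BY

Corrected query:
SELECT location, AVG(reading) AS a FROM sensors GROUP BY location ORDER BY a

Result:
location | a        
---------+----------
Lobby    | 23.166667
Lab-A    | 48.566667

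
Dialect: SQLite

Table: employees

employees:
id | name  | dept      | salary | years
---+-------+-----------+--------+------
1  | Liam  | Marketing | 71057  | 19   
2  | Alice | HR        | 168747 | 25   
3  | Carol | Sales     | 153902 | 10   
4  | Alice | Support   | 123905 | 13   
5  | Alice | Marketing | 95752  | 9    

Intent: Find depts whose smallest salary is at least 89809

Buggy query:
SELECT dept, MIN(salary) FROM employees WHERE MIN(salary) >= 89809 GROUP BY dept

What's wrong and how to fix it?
Bug: Aggregates like MIN are computed per group after WHERE runs

Fix: Replace WHERE with HAVING after the GROUP BY

Corrected query:
SELECT dept, MIN(salary) FROM employees GROUP BY dept HAVING MIN(salary) >= 89809

Result:
dept    | MIN(salary)
--------+------------
HR      | 168747     
Sales   | 153902     
Support | 123905     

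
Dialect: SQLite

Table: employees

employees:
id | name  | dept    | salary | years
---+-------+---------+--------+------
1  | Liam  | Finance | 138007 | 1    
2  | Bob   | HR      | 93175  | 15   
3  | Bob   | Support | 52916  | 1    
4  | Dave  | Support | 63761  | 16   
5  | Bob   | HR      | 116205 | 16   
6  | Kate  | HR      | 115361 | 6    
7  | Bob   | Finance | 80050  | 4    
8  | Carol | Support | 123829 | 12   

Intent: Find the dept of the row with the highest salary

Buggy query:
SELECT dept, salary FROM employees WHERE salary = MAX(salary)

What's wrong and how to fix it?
Bug: MAX(salary) is an aggregate and cannot be used directly in WHERE

Fix: Use a subquery: WHERE salary = (SELECT MAX(salary) FROM employees)

Corrected query:
SELECT dept, salary FROM employees WHERE salary = (SELECT MAX(salary) FROM employees)

Result:
dept    | salary
--------+-------
Finance | 138007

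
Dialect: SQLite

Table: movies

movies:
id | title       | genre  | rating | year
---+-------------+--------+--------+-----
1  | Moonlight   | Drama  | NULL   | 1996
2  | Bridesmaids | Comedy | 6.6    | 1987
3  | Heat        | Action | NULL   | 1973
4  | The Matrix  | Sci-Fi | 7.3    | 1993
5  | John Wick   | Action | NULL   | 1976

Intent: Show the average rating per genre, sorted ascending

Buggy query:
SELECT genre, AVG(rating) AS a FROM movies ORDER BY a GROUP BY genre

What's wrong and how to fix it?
Bug: GROUP BY must precede ORDER BY

Fix: Move ORDER BY to the end, after GROUP BY

Corrected query:
SELECT genre, AVG(rating) AS a FROM movies GROUP BY genre ORDER BY a

Result:
genre  | a   
-------+-----
Action | NULL
Drama  | NULL
Comedy | 6.6 
Sci-Fi | 7.3 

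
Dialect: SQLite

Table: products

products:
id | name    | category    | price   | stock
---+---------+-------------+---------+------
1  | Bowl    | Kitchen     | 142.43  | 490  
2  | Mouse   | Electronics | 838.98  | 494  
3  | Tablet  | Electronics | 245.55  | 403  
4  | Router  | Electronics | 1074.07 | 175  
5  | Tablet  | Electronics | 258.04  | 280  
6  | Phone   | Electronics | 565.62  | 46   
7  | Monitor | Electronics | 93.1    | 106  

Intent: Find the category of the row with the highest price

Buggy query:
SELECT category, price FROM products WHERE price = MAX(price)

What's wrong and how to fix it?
Bug: WHERE is evaluated per row; an aggregate over the whole table isn't defined there

Fix: Use a subquery: WHERE price = (SELECT MAX(price) FROM products)

Corrected query:
SELECT category, price FROM products WHERE price = (SELECT MAX(price) FROM products)

Result:
category    | price  
------------+--------
Electronics | 1074.07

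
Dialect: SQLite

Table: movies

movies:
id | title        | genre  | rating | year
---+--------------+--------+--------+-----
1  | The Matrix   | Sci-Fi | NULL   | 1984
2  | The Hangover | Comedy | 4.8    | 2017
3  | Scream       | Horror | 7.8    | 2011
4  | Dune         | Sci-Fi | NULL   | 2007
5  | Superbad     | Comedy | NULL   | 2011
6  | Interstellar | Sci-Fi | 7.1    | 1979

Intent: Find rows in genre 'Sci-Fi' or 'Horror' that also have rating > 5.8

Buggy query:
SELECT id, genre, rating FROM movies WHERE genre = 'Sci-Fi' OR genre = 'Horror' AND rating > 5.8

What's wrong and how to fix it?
Bug: AND binds tighter than OR, so this parses as genre = 'Sci-Fi' OR (genre = 'Horror' AND rating > 5.8)

Fix: Add parentheses around the OR so the AND applies to both alternatives

Corrected query:
SELECT id, genre, rating FROM movies WHERE (genre = 'Sci-Fi' OR genre = 'Horror') AND rating > 5.8

Result:
id | genre  | rating
---+--------+-------
3  | Horror | 7.8   
6  | Sci-Fi | 7.1   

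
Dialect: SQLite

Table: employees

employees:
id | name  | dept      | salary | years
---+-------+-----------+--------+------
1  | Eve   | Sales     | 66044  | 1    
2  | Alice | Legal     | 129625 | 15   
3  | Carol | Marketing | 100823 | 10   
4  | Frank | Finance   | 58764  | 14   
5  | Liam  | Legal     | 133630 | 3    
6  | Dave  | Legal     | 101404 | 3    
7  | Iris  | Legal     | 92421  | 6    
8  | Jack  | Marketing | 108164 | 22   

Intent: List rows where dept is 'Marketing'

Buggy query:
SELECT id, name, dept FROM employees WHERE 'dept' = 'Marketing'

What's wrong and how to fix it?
Bug: 'dept' in single quotes is a string literal, not the column; the comparison is literal-vs-literal and never true

Fix: Reference the column as dept without single quotes

Corrected query:
SELECT id, name, dept FROM employees WHERE dept = 'Marketing'

Result:
id | name  | dept     
---+-------+----------
3  | Carol | Marketing
8  | Jack  | Marketing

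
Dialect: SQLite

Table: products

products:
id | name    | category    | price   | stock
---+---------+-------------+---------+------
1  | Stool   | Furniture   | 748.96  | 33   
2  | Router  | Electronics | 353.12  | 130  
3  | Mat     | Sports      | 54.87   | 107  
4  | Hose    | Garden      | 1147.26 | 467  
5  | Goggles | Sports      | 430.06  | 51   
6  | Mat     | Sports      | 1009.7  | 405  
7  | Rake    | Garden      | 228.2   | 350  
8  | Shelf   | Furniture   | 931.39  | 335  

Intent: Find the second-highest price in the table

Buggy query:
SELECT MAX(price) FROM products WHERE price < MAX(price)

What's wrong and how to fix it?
Bug: The inner MAX is an aggregate inside WHERE, which is not allowed

Fix: Put the inner MAX in a scalar subquery

Corrected query:
SELECT MAX(price) FROM products WHERE price < (SELECT MAX(price) FROM products)

Result:
MAX(price)
----------
1009.7    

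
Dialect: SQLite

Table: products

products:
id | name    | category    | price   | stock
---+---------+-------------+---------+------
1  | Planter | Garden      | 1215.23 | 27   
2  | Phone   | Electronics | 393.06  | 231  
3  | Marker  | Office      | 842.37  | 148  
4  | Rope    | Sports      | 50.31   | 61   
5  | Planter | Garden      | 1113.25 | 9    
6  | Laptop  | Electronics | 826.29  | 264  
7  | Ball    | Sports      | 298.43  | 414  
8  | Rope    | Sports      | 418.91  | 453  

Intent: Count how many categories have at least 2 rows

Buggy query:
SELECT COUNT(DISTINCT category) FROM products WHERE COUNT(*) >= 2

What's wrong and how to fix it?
Bug: COUNT(*) cannot appear in WHERE; the per-group count doesn't exist yet

Fix: Use a subquery that GROUPs and filters with HAVING, then count its rows

Corrected query:
SELECT COUNT(*) FROM (SELECT category FROM products GROUP BY category HAVING COUNT(*) >= 2)

Result:
COUNT(*)
--------
3       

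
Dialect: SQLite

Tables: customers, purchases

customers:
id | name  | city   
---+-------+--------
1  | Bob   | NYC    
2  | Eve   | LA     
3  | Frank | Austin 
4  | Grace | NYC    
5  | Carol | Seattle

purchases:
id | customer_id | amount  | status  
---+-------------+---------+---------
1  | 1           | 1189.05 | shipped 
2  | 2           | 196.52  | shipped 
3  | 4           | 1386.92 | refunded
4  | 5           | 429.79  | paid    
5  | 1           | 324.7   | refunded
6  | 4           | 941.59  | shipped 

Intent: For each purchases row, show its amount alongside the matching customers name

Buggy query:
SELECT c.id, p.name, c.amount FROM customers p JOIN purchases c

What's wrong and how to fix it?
Bug: Missing join condition: each purchases row is matched to all customers rows instead of just its own

Fix: Specify the join condition linking the foreign key to the parent id

Corrected query:
SELECT c.id, p.name, c.amount FROM customers p JOIN purchases c ON c.customer_id = p.id

Result:
id | name  | amount 
---+-------+--------
1  | Bob   | 1189.05
2  | Eve   | 196.52 
3  | Grace | 1386.92
4  | Carol | 429.79 
5  | Bob   | 324.7  
6  | Grace | 941.59 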